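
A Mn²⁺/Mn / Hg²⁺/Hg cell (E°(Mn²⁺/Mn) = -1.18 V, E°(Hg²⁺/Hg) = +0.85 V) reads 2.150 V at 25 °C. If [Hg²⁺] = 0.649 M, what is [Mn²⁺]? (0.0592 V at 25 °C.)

From the Nernst equation, log Q = n(E° − E)/0.0592 = 2(2.03 − 2.150)/0.0592 = -4.054, so Q = 8.83 × 10^-5.
With Q = [Mn²⁺]/[Hg²⁺] and the known concentrations, [Mn²⁺] in the numerator gives [Mn²⁺] = 5.7 × 10^-5 M.

5.7 × 10^-5 M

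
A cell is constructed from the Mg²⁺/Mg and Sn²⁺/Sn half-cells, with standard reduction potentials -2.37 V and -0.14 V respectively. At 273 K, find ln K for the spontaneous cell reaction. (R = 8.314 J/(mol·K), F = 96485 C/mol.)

ln K = 189.6

E°_cell = -0.14 − (-2.37) = 2.23 V, with n = 2 electrons transferred.
At equilibrium E = 0, so the Nernst equation gives ln K = nFE°/RT = (2)(96485)(2.23)/((8.314)(273)) = 189.59.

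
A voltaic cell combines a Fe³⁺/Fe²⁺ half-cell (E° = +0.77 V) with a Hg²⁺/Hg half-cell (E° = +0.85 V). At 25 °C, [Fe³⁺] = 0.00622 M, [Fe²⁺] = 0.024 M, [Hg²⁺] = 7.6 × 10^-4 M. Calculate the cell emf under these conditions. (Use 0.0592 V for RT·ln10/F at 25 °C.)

0.022 V

The Hg²⁺/Hg couple has the higher reduction potential and acts as the cathode, so E°_cell = +0.85 − (+0.77) = 0.08 V.
Balancing electrons gives n = 2; the reaction quotient is Q = [Fe³⁺]^2/([Fe²⁺]^2·[Hg²⁺]) = 88.4.
At 25 °C, E = E° − (0.0592/n) log Q = 0.08 − (0.0592/2)(1.946) = 0.080 − 0.058 = 0.022 V.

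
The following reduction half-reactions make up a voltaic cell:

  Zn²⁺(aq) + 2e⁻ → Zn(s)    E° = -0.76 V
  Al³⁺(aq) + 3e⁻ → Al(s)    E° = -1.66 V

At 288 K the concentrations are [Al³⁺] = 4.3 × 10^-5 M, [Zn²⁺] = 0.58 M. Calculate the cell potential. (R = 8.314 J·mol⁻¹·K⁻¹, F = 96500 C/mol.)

0.976 V

The Zn²⁺/Zn couple has the higher reduction potential and acts as the cathode, so E°_cell = -0.76 − (-1.66) = 0.90 V.
Balancing electrons gives n = 6; the reaction quotient is Q = [Al³⁺]^2/[Zn²⁺]^3 = 9.48 × 10^-9.
E = E° − (RT/nF) ln Q = 0.90 − (8.314×288)/(6×96500) × (-18.474) = 0.900 + 0.076 = 0.976 V.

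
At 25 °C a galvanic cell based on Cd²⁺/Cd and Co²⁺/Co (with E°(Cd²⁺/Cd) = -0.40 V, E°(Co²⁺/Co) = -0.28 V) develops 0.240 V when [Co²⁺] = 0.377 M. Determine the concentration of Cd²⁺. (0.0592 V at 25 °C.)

From the Nernst equation, log Q = n(E° − E)/0.0592 = 2(0.12 − 0.240)/0.0592 = -4.054, so Q = 8.83 × 10^-5.
With Q = [Cd²⁺]/[Co²⁺] and the known concentrations, [Cd²⁺] in the numerator gives [Cd²⁺] = 3.3 × 10^-5 M.

3.3 × 10^-5 M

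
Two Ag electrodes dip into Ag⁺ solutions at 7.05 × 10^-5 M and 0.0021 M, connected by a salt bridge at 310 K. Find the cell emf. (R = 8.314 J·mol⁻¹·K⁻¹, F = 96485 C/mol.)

0.091 V

Both half-cells are Ag⁺/Ag, so E°_cell = 0. The concentrated side is the cathode; the cell reaction moves Ag⁺ from high to low concentration with n = 1.
Q = [Ag⁺]_dilute/[Ag⁺]_conc = 7.05 × 10^-5/0.0021 = 0.0336.
E = 0 − (RT/nF) ln Q = −((8.314×310)/(1×96485))(-3.394) = 0.0907 V.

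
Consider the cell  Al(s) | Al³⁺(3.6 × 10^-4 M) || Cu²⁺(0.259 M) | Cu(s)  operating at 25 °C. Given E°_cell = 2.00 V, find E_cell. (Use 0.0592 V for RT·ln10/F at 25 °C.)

Balancing electrons gives n = 6; the reaction quotient is Q = [Al³⁺]^2/[Cu²⁺]^3 = 7.46 × 10^-6.
At 25 °C, E = E° − (0.0592/n) log Q = 2.00 − (0.0592/6)(-5.127) = 2.000 + 0.051 = 2.051 V.

2.05 V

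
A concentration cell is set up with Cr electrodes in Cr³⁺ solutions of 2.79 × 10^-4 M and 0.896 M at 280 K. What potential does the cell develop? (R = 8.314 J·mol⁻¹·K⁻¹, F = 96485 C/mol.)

Both half-cells are Cr³⁺/Cr, so E°_cell = 0. The concentrated side is the cathode; the cell reaction moves Cr³⁺ from high to low concentration with n = 3.
Q = [Cr³⁺]_dilute/[Cr³⁺]_conc = 2.79 × 10^-4/0.896 = 3.11 × 10^-4.
E = 0 − (RT/nF) ln Q = −((8.314×280)/(3×96485))(-8.074) = 0.0649 V.

0.065 V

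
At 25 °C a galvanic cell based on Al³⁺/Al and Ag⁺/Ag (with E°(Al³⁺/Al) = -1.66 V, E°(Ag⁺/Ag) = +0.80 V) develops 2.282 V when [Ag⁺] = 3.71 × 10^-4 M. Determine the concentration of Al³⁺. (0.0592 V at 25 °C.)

From the Nernst equation, log Q = n(E° − E)/0.0592 = 3(2.46 − 2.282)/0.0592 = 9.020, so Q = 1.05 × 10^9.
With Q = [Al³⁺]/[Ag⁺]^3 and the known concentrations, [Al³⁺] in the numerator gives [Al³⁺] = 0.054 M.

0.054 M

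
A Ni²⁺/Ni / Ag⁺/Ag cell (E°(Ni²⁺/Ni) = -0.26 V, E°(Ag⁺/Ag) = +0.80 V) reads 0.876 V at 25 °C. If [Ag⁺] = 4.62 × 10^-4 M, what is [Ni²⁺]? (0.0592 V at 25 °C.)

0.35 M

From the Nernst equation, log Q = n(E° − E)/0.0592 = 2(1.06 − 0.876)/0.0592 = 6.216, so Q = 1.65 × 10^6.
With Q = [Ni²⁺]/[Ag⁺]^2 and the known concentrations, [Ni²⁺] in the numerator gives [Ni²⁺] = 0.35 M.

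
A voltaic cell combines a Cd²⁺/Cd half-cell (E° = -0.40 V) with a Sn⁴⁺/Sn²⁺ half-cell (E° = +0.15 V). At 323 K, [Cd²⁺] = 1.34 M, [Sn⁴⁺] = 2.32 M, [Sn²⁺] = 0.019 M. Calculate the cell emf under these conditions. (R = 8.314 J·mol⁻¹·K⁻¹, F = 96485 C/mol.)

The Sn⁴⁺/Sn²⁺ couple has the higher reduction potential and acts as the cathode, so E°_cell = +0.15 − (-0.40) = 0.55 V.
Balancing electrons gives n = 2; the reaction quotient is Q = [Cd²⁺]·[Sn²⁺]/[Sn⁴⁺] = 0.0110.
E = E° − (RT/nF) ln Q = 0.55 − (8.314×323)/(2×96485) × (-4.512) = 0.550 + 0.063 = 0.613 V.

0.613 V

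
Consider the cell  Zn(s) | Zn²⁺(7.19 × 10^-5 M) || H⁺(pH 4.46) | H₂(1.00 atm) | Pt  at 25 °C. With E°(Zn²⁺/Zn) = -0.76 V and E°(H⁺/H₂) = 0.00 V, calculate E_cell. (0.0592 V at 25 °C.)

0.62 V

The hydrogen couple is the cathode, so E°_cell = 0.76 V; n = 2.
[H⁺] = 10^(−4.46) = 3.5 × 10^-5 M, and Q = [Zn²⁺]·P(H₂) / [H⁺]^2 = 5.98 × 10^4.
E = E° − (0.0592/2) log Q = 0.76 − (0.0592/2)(4.777) = 0.619 V.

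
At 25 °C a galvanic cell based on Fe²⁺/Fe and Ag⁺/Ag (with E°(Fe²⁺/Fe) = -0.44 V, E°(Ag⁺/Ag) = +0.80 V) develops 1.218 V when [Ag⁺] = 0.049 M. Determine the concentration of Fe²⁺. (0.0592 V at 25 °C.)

0.013 M

From the Nernst equation, log Q = n(E° − E)/0.0592 = 2(1.24 − 1.218)/0.0592 = 0.743, so Q = 5.54.
With Q = [Fe²⁺]/[Ag⁺]^2 and the known concentrations, [Fe²⁺] in the numerator gives [Fe²⁺] = 0.013 M.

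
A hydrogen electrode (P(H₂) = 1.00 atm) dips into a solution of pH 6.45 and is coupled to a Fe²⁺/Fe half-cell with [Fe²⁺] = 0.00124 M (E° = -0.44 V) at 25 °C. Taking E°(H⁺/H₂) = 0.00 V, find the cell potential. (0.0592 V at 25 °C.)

The hydrogen couple is the cathode, so E°_cell = 0.44 V; n = 2.
[H⁺] = 10^(−6.45) = 3.5 × 10^-7 M, and Q = [Fe²⁺]·P(H₂) / [H⁺]^2 = 9.85 × 10^9.
E = E° − (0.0592/2) log Q = 0.44 − (0.0592/2)(9.993) = 0.144 V.

0.14 V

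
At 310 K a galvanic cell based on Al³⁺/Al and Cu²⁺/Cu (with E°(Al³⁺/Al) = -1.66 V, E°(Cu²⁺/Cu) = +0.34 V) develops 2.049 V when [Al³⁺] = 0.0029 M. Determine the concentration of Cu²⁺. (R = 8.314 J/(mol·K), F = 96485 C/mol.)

From the Nernst equation, ln Q = nF(E° − E)/RT = 6×96485×(2.00 − 2.049)/(8.314×310) = -11.006, so Q = 1.66 × 10^-5.
With Q = [Al³⁺]^2/[Cu²⁺]^3 and the known concentrations, [Cu²⁺]^3 in the denominator gives [Cu²⁺] = 0.8 M.

0.8 M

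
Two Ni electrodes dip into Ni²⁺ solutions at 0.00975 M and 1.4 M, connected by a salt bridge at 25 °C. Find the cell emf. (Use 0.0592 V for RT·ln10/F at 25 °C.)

0.064 V

Both half-cells are Ni²⁺/Ni, so E°_cell = 0. The concentrated side is the cathode; the cell reaction moves Ni²⁺ from high to low concentration with n = 2.
Q = [Ni²⁺]_dilute/[Ni²⁺]_conc = 0.00975/1.4 = 0.00696.
E = 0 − (0.0592/2) log Q = −(0.0592/2)(-2.157) = 0.0638 V.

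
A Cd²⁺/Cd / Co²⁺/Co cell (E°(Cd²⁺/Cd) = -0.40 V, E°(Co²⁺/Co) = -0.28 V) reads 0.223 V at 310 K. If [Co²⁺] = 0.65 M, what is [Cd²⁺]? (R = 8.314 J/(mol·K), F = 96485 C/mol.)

From the Nernst equation, ln Q = nF(E° − E)/RT = 2×96485×(0.12 − 0.223)/(8.314×310) = -7.712, so Q = 4.48 × 10^-4.
With Q = [Cd²⁺]/[Co²⁺] and the known concentrations, [Cd²⁺] in the numerator gives [Cd²⁺] = 2.9 × 10^-4 M.

2.9 × 10^-4 M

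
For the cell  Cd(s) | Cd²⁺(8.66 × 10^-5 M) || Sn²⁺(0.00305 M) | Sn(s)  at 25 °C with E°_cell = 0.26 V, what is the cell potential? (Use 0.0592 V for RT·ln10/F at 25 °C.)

0.306 V

Balancing electrons gives n = 2; the reaction quotient is Q = [Cd²⁺]/[Sn²⁺] = 0.0284.
At 25 °C, E = E° − (0.0592/n) log Q = 0.26 − (0.0592/2)(-1.547) = 0.260 + 0.046 = 0.306 V.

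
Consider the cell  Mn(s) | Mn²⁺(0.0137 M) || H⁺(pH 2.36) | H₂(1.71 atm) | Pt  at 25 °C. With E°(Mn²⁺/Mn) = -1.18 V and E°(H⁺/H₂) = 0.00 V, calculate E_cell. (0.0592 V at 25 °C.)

The hydrogen couple is the cathode, so E°_cell = 1.18 V; n = 2.
[H⁺] = 10^(−2.36) = 0.0044 M, and Q = [Mn²⁺]·P(H₂) / [H⁺]^2 = 1230.
E = E° − (0.0592/2) log Q = 1.18 − (0.0592/2)(3.090) = 1.089 V.

1.09 V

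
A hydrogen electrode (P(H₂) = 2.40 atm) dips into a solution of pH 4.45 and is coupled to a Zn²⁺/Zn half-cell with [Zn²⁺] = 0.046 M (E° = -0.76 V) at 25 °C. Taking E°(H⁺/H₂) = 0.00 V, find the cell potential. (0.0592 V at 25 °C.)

0.52 V

The hydrogen couple is the cathode, so E°_cell = 0.76 V; n = 2.
[H⁺] = 10^(−4.45) = 3.5 × 10^-5 M, and Q = [Zn²⁺]·P(H₂) / [H⁺]^2 = 8.77 × 10^7.
E = E° − (0.0592/2) log Q = 0.76 − (0.0592/2)(7.943) = 0.525 V.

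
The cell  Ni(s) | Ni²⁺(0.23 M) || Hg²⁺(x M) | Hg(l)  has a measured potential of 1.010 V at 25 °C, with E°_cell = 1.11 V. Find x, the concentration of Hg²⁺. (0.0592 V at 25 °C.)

9.6 × 10^-5 M

From the Nernst equation, log Q = n(E° − E)/0.0592 = 2(1.11 − 1.010)/0.0592 = 3.378, so Q = 2390.
With Q = [Ni²⁺]/[Hg²⁺] and the known concentrations, [Hg²⁺] in the denominator gives [Hg²⁺] = 9.6 × 10^-5 M.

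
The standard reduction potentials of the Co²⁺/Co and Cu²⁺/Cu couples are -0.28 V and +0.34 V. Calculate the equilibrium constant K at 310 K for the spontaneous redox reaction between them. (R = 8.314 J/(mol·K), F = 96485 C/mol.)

E°_cell = +0.34 − (-0.28) = 0.62 V, with n = 2 electrons transferred.
At equilibrium E = 0, so the Nernst equation gives ln K = nFE°/RT = (2)(96485)(0.62)/((8.314)(310)) = 46.42.
K = e^46.42 = 1.4 × 10^20.

1.4 × 10^20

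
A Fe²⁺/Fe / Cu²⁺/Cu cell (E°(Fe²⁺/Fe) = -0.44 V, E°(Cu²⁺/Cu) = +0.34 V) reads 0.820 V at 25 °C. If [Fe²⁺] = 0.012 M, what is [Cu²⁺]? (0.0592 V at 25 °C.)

From the Nernst equation, log Q = n(E° − E)/0.0592 = 2(0.78 − 0.820)/0.0592 = -1.351, so Q = 0.0445.
With Q = [Fe²⁺]/[Cu²⁺] and the known concentrations, [Cu²⁺] in the denominator gives [Cu²⁺] = 0.27 M.

0.27 M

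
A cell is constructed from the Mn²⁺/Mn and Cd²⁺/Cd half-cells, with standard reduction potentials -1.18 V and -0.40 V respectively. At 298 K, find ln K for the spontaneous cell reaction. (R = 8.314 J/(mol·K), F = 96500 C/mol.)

E°_cell = -0.40 − (-1.18) = 0.78 V, with n = 2 electrons transferred.
At equilibrium E = 0, so the Nernst equation gives ln K = nFE°/RT = (2)(96500)(0.78)/((8.314)(298)) = 60.76.

ln K = 60.8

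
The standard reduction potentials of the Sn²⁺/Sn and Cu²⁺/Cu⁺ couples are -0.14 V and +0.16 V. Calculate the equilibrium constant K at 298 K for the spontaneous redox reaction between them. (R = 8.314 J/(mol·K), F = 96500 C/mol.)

1.4 × 10^10

E°_cell = +0.16 − (-0.14) = 0.30 V, with n = 2 electrons transferred.
At equilibrium E = 0, so the Nernst equation gives ln K = nFE°/RT = (2)(96500)(0.30)/((8.314)(298)) = 23.37.
K = e^23.37 = 1.4 × 10^10.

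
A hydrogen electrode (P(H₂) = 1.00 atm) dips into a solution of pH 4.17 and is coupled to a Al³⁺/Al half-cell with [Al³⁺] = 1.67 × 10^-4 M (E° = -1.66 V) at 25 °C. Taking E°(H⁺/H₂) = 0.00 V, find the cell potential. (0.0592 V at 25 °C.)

1.49 V

The hydrogen couple is the cathode, so E°_cell = 1.66 V; n = 6.
[H⁺] = 10^(−4.17) = 6.8 × 10^-5 M, and Q = [Al³⁺]^2·P(H₂)^3 / [H⁺]^6 = 2.92 × 10^17.
E = E° − (0.0592/6) log Q = 1.66 − (0.0592/6)(17.465) = 1.488 V.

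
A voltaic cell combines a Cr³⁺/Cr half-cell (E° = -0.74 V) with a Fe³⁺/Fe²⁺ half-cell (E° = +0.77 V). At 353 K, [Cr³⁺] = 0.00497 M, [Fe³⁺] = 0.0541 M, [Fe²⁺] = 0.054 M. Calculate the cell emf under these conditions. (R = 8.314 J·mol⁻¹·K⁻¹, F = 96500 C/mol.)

The Fe³⁺/Fe²⁺ couple has the higher reduction potential and acts as the cathode, so E°_cell = +0.77 − (-0.74) = 1.51 V.
Balancing electrons gives n = 3; the reaction quotient is Q = [Cr³⁺]·[Fe²⁺]^3/[Fe³⁺]^3 = 0.00494.
E = E° − (RT/nF) ln Q = 1.51 − (8.314×353)/(3×96500) × (-5.310) = 1.510 + 0.054 = 1.564 V.

1.56 V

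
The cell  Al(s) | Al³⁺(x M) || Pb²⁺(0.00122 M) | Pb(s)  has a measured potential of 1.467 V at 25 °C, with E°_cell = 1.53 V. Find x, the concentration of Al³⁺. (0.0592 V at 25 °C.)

0.066 M

From the Nernst equation, log Q = n(E° − E)/0.0592 = 6(1.53 − 1.467)/0.0592 = 6.385, so Q = 2.43 × 10^6.
With Q = [Al³⁺]^2/[Pb²⁺]^3 and the known concentrations, [Al³⁺]^2 in the numerator gives [Al³⁺] = 0.066 M.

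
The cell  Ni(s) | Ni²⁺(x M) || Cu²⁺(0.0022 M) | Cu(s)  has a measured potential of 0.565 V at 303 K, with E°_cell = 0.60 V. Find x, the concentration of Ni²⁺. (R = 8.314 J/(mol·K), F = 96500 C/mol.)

From the Nernst equation, ln Q = nF(E° − E)/RT = 2×96500×(0.60 − 0.565)/(8.314×303) = 2.681, so Q = 14.6.
With Q = [Ni²⁺]/[Cu²⁺] and the known concentrations, [Ni²⁺] in the numerator gives [Ni²⁺] = 0.032 M.

0.032 M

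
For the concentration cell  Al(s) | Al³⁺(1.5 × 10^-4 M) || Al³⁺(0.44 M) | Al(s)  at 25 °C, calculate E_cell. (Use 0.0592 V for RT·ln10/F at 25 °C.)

0.068 V

Both half-cells are Al³⁺/Al, so E°_cell = 0. The concentrated side is the cathode; the cell reaction moves Al³⁺ from high to low concentration with n = 3.
Q = [Al³⁺]_dilute/[Al³⁺]_conc = 1.5 × 10^-4/0.44 = 3.41 × 10^-4.
E = 0 − (0.0592/3) log Q = −(0.0592/3)(-3.467) = 0.0684 V.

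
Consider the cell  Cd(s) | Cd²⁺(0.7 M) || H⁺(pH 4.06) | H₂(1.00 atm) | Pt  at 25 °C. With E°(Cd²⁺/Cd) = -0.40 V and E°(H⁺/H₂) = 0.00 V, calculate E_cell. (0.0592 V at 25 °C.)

0.16 V

The hydrogen couple is the cathode, so E°_cell = 0.40 V; n = 2.
[H⁺] = 10^(−4.06) = 8.7 × 10^-5 M, and Q = [Cd²⁺]·P(H₂) / [H⁺]^2 = 9.23 × 10^7.
E = E° − (0.0592/2) log Q = 0.40 − (0.0592/2)(7.965) = 0.164 V.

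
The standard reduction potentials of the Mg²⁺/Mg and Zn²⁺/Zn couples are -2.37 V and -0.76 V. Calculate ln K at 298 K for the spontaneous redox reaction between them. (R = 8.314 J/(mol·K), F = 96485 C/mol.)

ln K = 125.4

E°_cell = -0.76 − (-2.37) = 1.61 V, with n = 2 electrons transferred.
At equilibrium E = 0, so the Nernst equation gives ln K = nFE°/RT = (2)(96485)(1.61)/((8.314)(298)) = 125.40.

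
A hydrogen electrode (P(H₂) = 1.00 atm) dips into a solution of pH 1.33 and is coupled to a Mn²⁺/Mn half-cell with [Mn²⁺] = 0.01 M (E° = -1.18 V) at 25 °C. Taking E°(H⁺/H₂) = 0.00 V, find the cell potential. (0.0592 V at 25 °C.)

1.16 V

The hydrogen couple is the cathode, so E°_cell = 1.18 V; n = 2.
[H⁺] = 10^(−1.33) = 0.047 M, and Q = [Mn²⁺]·P(H₂) / [H⁺]^2 = 4.57.
E = E° − (0.0592/2) log Q = 1.18 − (0.0592/2)(0.660) = 1.160 V.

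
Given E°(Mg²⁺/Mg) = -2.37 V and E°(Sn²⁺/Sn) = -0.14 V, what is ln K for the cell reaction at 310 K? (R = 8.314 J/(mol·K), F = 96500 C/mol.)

E°_cell = -0.14 − (-2.37) = 2.23 V, with n = 2 electrons transferred.
At equilibrium E = 0, so the Nernst equation gives ln K = nFE°/RT = (2)(96500)(2.23)/((8.314)(310)) = 166.99.

ln K = 167.0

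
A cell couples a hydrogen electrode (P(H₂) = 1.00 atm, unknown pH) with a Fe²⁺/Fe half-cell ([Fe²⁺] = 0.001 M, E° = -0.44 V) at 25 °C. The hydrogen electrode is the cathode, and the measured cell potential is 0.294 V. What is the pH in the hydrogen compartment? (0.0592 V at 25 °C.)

E°_cell = 0.44 V and n = 2.
log Q = n(E° − E)/0.0592 = 2×(0.44 − 0.294)/0.0592 = 4.932.
With Q = [Fe²⁺]·P(H₂) / [H⁺]^2, solving for [H⁺] gives log[H⁺] = -3.966, so pH = 3.97.

pH = 3.97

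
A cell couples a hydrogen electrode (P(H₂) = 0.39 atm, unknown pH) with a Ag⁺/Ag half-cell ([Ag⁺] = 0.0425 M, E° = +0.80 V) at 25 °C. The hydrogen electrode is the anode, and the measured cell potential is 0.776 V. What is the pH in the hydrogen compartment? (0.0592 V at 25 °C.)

pH = 1.17

E°_cell = 0.80 V and n = 2.
log Q = n(E° − E)/0.0592 = 2×(0.80 − 0.776)/0.0592 = 0.811.
With Q = [H⁺]^2 / ([Ag⁺]^2·P(H₂)), solving for [H⁺] gives log[H⁺] = -1.171, so pH = 1.17.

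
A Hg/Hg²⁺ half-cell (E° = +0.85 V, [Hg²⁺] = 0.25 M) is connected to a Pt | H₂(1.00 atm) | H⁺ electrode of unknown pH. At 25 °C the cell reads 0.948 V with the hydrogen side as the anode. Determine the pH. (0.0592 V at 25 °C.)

E°_cell = 0.85 V and n = 2.
log Q = n(E° − E)/0.0592 = 2×(0.85 − 0.948)/0.0592 = -3.311.
With Q = [H⁺]^2 / ([Hg²⁺]·P(H₂)), solving for [H⁺] gives log[H⁺] = -1.956, so pH = 1.96.

pH = 1.96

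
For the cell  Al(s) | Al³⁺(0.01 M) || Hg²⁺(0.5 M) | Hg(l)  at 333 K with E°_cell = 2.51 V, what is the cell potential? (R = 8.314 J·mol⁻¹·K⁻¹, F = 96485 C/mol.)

2.54 V

Balancing electrons gives n = 6; the reaction quotient is Q = [Al³⁺]^2/[Hg²⁺]^3 = 8 × 10^-4.
E = E° − (RT/nF) ln Q = 2.51 − (8.314×333)/(6×96485) × (-7.131) = 2.510 + 0.034 = 2.544 V.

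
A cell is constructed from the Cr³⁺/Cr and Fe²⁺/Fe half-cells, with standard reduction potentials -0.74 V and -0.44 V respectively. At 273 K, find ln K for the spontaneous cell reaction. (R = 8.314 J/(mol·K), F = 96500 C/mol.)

ln K = 76.5

E°_cell = -0.44 − (-0.74) = 0.30 V, with n = 6 electrons transferred.
At equilibrium E = 0, so the Nernst equation gives ln K = nFE°/RT = (6)(96500)(0.30)/((8.314)(273)) = 76.53.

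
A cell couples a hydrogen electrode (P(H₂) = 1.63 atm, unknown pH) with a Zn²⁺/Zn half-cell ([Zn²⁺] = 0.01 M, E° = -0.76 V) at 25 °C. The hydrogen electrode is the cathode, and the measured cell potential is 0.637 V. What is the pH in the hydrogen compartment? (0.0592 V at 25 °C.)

pH = 2.97

E°_cell = 0.76 V and n = 2.
log Q = n(E° − E)/0.0592 = 2×(0.76 − 0.637)/0.0592 = 4.155.
With Q = [Zn²⁺]·P(H₂) / [H⁺]^2, solving for [H⁺] gives log[H⁺] = -2.972, so pH = 2.97.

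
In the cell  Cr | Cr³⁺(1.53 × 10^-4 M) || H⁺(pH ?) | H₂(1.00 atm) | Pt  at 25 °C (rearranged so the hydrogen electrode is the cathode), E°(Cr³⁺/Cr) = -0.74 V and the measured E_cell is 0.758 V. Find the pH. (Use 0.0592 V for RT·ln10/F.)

E°_cell = 0.74 V and n = 6.
log Q = n(E° − E)/0.0592 = 6×(0.74 − 0.758)/0.0592 = -1.824.
With Q = [Cr³⁺]^2·P(H₂)^3 / [H⁺]^6, solving for [H⁺] gives log[H⁺] = -0.968, so pH = 0.97.

pH = 0.97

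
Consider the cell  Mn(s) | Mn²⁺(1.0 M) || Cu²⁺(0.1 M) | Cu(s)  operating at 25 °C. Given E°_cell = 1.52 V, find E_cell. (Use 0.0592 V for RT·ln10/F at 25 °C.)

Balancing electrons gives n = 2; the reaction quotient is Q = [Mn²⁺]/[Cu²⁺] = 10.0.
At 25 °C, E = E° − (0.0592/n) log Q = 1.52 − (0.0592/2)(1.000) = 1.520 − 0.030 = 1.490 V.

1.49 V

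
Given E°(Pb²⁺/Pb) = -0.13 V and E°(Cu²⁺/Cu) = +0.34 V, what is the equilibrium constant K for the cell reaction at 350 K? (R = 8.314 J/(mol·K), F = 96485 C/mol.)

3.4 × 10^13

E°_cell = +0.34 − (-0.13) = 0.47 V, with n = 2 electrons transferred.
At equilibrium E = 0, so the Nernst equation gives ln K = nFE°/RT = (2)(96485)(0.47)/((8.314)(350)) = 31.17.
K = e^31.17 = 3.4 × 10^13.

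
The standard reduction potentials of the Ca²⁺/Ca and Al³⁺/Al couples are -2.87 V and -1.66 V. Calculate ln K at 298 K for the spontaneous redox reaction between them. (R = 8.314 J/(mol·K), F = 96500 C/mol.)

E°_cell = -1.66 − (-2.87) = 1.21 V, with n = 6 electrons transferred.
At equilibrium E = 0, so the Nernst equation gives ln K = nFE°/RT = (6)(96500)(1.21)/((8.314)(298)) = 282.77.

ln K = 282.8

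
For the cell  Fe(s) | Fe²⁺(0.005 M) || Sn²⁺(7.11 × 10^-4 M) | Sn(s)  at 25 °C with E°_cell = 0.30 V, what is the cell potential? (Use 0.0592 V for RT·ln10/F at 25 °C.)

Balancing electrons gives n = 2; the reaction quotient is Q = [Fe²⁺]/[Sn²⁺] = 7.03.
At 25 °C, E = E° − (0.0592/n) log Q = 0.30 − (0.0592/2)(0.847) = 0.300 − 0.025 = 0.275 V.

0.275 V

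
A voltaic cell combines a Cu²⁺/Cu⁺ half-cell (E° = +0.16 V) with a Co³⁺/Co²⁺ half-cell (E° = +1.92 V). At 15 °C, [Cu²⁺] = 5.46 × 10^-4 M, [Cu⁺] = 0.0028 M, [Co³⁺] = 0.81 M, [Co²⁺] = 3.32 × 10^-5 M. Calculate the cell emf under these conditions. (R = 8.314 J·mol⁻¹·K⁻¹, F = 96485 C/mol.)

2.05 V

The Co³⁺/Co²⁺ couple has the higher reduction potential and acts as the cathode, so E°_cell = +1.92 − (+0.16) = 1.76 V.
Balancing electrons gives n = 1; the reaction quotient is Q = [Cu²⁺]·[Co²⁺]/([Cu⁺]·[Co³⁺]) = 7.99 × 10^-6.
E = E° − (RT/nF) ln Q = 1.76 − (8.314×288)/(1×96485) × (-11.737) = 1.760 + 0.291 = 2.051 V.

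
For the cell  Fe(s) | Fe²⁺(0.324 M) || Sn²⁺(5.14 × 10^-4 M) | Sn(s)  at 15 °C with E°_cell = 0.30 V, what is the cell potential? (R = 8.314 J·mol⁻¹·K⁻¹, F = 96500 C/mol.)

0.220 V

Balancing electrons gives n = 2; the reaction quotient is Q = [Fe²⁺]/[Sn²⁺] = 630.
E = E° − (RT/nF) ln Q = 0.30 − (8.314×288)/(2×96500) × (6.446) = 0.300 − 0.080 = 0.220 V.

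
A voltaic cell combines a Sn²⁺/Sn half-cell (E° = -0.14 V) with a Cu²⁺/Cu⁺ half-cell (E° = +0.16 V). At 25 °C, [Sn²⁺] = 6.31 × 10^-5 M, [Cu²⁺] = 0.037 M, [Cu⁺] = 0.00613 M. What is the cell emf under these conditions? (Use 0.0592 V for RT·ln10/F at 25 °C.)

0.471 V

The Cu²⁺/Cu⁺ couple has the higher reduction potential and acts as the cathode, so E°_cell = +0.16 − (-0.14) = 0.30 V.
Balancing electrons gives n = 2; the reaction quotient is Q = [Sn²⁺]·[Cu⁺]^2/[Cu²⁺]^2 = 1.73 × 10^-6.
At 25 °C, E = E° − (0.0592/n) log Q = 0.30 − (0.0592/2)(-5.761) = 0.300 + 0.171 = 0.471 V.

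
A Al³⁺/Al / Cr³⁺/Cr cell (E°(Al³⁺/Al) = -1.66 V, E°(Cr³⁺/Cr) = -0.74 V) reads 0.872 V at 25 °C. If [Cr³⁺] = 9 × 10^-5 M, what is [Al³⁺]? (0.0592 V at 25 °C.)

From the Nernst equation, log Q = n(E° − E)/0.0592 = 3(0.92 − 0.872)/0.0592 = 2.432, so Q = 271.
With Q = [Al³⁺]/[Cr³⁺] and the known concentrations, [Al³⁺] in the numerator gives [Al³⁺] = 0.024 M.

0.024 M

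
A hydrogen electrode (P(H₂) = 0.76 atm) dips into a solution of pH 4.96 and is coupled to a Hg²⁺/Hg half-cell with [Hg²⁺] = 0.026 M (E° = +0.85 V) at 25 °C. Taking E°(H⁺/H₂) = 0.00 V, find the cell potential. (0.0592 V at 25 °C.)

The Hg²⁺/Hg couple is the cathode, so E°_cell = 0.85 V; n = 2.
[H⁺] = 10^(−4.96) = 1.1 × 10^-5 M, and Q = [H⁺]^2 / ([Hg²⁺]·P(H₂)) = 6.08 × 10^-9.
E = E° − (0.0592/2) log Q = 0.85 − (0.0592/2)(-8.216) = 1.093 V.

1.09 V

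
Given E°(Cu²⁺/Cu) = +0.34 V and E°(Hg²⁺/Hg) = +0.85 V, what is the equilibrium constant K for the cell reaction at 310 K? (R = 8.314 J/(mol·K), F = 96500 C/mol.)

3.9 × 10^16

E°_cell = +0.85 − (+0.34) = 0.51 V, with n = 2 electrons transferred.
At equilibrium E = 0, so the Nernst equation gives ln K = nFE°/RT = (2)(96500)(0.51)/((8.314)(310)) = 38.19.
K = e^38.19 = 3.9 × 10^16.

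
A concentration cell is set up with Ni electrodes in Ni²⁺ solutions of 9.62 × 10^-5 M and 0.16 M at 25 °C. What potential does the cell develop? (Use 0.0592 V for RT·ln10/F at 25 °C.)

0.095 V

Both half-cells are Ni²⁺/Ni, so E°_cell = 0. The concentrated side is the cathode; the cell reaction moves Ni²⁺ from high to low concentration with n = 2.
Q = [Ni²⁺]_dilute/[Ni²⁺]_conc = 9.62 × 10^-5/0.16 = 6.01 × 10^-4.
E = 0 − (0.0592/2) log Q = −(0.0592/2)(-3.221) = 0.0953 V.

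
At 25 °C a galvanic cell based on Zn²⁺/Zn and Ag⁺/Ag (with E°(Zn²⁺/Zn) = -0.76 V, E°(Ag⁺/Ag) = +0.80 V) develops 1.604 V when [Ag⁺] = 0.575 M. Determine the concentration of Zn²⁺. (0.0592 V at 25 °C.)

From the Nernst equation, log Q = n(E° − E)/0.0592 = 2(1.56 − 1.604)/0.0592 = -1.486, so Q = 0.0326.
With Q = [Zn²⁺]/[Ag⁺]^2 and the known concentrations, [Zn²⁺] in the numerator gives [Zn²⁺] = 0.011 M.

0.011 M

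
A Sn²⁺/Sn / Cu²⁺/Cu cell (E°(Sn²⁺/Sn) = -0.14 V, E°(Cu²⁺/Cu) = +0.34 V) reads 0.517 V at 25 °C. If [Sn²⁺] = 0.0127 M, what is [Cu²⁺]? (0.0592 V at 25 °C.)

From the Nernst equation, log Q = n(E° − E)/0.0592 = 2(0.48 − 0.517)/0.0592 = -1.250, so Q = 0.0562.
With Q = [Sn²⁺]/[Cu²⁺] and the known concentrations, [Cu²⁺] in the denominator gives [Cu²⁺] = 0.23 M.

0.23 M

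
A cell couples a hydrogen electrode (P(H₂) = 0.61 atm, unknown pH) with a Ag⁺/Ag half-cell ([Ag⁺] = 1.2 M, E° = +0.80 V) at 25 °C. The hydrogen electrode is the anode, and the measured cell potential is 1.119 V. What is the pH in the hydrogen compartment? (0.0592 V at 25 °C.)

pH = 5.42

E°_cell = 0.80 V and n = 2.
log Q = n(E° − E)/0.0592 = 2×(0.80 − 1.119)/0.0592 = -10.777.
With Q = [H⁺]^2 / ([Ag⁺]^2·P(H₂)), solving for [H⁺] gives log[H⁺] = -5.417, so pH = 5.42.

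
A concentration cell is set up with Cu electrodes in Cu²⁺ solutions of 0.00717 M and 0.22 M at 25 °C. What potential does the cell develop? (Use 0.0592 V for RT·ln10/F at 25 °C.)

0.044 V

Both half-cells are Cu²⁺/Cu, so E°_cell = 0. The concentrated side is the cathode; the cell reaction moves Cu²⁺ from high to low concentration with n = 2.
Q = [Cu²⁺]_dilute/[Cu²⁺]_conc = 0.00717/0.22 = 0.0326.
E = 0 − (0.0592/2) log Q = −(0.0592/2)(-1.487) = 0.0440 V.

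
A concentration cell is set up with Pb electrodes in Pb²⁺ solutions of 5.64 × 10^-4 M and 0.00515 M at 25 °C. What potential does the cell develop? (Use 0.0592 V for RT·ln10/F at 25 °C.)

Both half-cells are Pb²⁺/Pb, so E°_cell = 0. The concentrated side is the cathode; the cell reaction moves Pb²⁺ from high to low concentration with n = 2.
Q = [Pb²⁺]_dilute/[Pb²⁺]_conc = 5.64 × 10^-4/0.00515 = 0.110.
E = 0 − (0.0592/2) log Q = −(0.0592/2)(-0.961) = 0.0284 V.

0.028 V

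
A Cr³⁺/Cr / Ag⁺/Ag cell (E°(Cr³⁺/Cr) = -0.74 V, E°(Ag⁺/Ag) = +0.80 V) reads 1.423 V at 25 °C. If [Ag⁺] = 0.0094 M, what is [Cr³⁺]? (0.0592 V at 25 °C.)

0.71 M

From the Nernst equation, log Q = n(E° − E)/0.0592 = 3(1.54 − 1.423)/0.0592 = 5.929, so Q = 8.49 × 10^5.
With Q = [Cr³⁺]/[Ag⁺]^3 and the known concentrations, [Cr³⁺] in the numerator gives [Cr³⁺] = 0.71 M.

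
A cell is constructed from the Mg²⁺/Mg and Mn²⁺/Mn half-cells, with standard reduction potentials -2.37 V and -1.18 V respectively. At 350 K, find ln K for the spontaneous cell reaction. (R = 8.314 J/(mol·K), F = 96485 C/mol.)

E°_cell = -1.18 − (-2.37) = 1.19 V, with n = 2 electrons transferred.
At equilibrium E = 0, so the Nernst equation gives ln K = nFE°/RT = (2)(96485)(1.19)/((8.314)(350)) = 78.91.

ln K = 78.9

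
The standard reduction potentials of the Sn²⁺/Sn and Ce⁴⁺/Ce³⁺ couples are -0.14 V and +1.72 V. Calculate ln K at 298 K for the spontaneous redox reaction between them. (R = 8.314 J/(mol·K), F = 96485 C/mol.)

ln K = 144.9

E°_cell = +1.72 − (-0.14) = 1.86 V, with n = 2 electrons transferred.
At equilibrium E = 0, so the Nernst equation gives ln K = nFE°/RT = (2)(96485)(1.86)/((8.314)(298)) = 144.87.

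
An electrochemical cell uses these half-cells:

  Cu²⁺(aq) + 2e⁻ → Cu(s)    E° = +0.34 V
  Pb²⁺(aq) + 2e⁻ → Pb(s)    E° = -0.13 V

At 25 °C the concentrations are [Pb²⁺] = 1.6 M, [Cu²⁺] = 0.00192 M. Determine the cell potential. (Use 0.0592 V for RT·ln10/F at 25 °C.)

The Cu²⁺/Cu couple has the higher reduction potential and acts as the cathode, so E°_cell = +0.34 − (-0.13) = 0.47 V.
Balancing electrons gives n = 2; the reaction quotient is Q = [Pb²⁺]/[Cu²⁺] = 833.
At 25 °C, E = E° − (0.0592/n) log Q = 0.47 − (0.0592/2)(2.921) = 0.470 − 0.086 = 0.384 V.

0.384 V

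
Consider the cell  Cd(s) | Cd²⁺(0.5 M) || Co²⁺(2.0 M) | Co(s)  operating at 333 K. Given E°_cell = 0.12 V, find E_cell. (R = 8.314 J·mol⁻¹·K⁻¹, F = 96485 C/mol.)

0.140 V

Balancing electrons gives n = 2; the reaction quotient is Q = [Cd²⁺]/[Co²⁺] = 0.250.
E = E° − (RT/nF) ln Q = 0.12 − (8.314×333)/(2×96485) × (-1.386) = 0.120 + 0.020 = 0.140 V.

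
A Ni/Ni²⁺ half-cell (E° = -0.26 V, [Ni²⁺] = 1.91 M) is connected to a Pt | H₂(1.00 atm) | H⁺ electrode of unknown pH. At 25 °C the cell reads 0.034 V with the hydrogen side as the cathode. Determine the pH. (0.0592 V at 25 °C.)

E°_cell = 0.26 V and n = 2.
log Q = n(E° − E)/0.0592 = 2×(0.26 − 0.034)/0.0592 = 7.635.
With Q = [Ni²⁺]·P(H₂) / [H⁺]^2, solving for [H⁺] gives log[H⁺] = -3.677, so pH = 3.68.

pH = 3.68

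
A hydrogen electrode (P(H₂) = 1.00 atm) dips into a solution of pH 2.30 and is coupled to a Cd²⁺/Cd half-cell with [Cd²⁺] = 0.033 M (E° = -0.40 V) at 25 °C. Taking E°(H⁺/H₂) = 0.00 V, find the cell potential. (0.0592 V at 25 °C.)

0.31 V

The hydrogen couple is the cathode, so E°_cell = 0.40 V; n = 2.
[H⁺] = 10^(−2.30) = 0.0050 M, and Q = [Cd²⁺]·P(H₂) / [H⁺]^2 = 1310.
E = E° − (0.0592/2) log Q = 0.40 − (0.0592/2)(3.119) = 0.308 V.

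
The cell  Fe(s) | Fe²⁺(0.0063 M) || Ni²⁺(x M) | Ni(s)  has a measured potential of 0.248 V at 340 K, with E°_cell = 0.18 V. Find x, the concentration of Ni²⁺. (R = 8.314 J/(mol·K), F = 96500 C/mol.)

From the Nernst equation, ln Q = nF(E° − E)/RT = 2×96500×(0.18 − 0.248)/(8.314×340) = -4.643, so Q = 0.00963.
With Q = [Fe²⁺]/[Ni²⁺] and the known concentrations, [Ni²⁺] in the denominator gives [Ni²⁺] = 0.65 M.

0.65 M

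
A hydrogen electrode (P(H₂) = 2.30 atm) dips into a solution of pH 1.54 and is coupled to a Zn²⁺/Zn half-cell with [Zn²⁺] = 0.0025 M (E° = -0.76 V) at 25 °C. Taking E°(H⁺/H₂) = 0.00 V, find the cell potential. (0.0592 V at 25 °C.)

The hydrogen couple is the cathode, so E°_cell = 0.76 V; n = 2.
[H⁺] = 10^(−1.54) = 0.029 M, and Q = [Zn²⁺]·P(H₂) / [H⁺]^2 = 6.91.
E = E° − (0.0592/2) log Q = 0.76 − (0.0592/2)(0.840) = 0.735 V.

0.74 V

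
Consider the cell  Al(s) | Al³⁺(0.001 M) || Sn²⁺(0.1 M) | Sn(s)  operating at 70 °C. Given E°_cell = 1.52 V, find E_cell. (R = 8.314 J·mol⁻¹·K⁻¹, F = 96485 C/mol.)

1.55 V

Balancing electrons gives n = 6; the reaction quotient is Q = [Al³⁺]^2/[Sn²⁺]^3 = 0.00100.
E = E° − (RT/nF) ln Q = 1.52 − (8.314×343)/(6×96485) × (-6.908) = 1.520 + 0.034 = 1.554 V.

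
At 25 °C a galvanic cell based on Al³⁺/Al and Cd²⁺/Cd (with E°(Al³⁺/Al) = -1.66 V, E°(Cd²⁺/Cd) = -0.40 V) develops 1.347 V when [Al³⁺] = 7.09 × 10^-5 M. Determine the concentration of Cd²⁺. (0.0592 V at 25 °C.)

From the Nernst equation, log Q = n(E° − E)/0.0592 = 6(1.26 − 1.347)/0.0592 = -8.818, so Q = 1.52 × 10^-9.
With Q = [Al³⁺]^2/[Cd²⁺]^3 and the known concentrations, [Cd²⁺]^3 in the denominator gives [Cd²⁺] = 1.5 M.

1.5 M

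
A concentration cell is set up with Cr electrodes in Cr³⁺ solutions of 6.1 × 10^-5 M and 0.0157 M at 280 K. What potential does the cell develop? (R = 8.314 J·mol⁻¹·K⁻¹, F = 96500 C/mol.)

0.045 V

Both half-cells are Cr³⁺/Cr, so E°_cell = 0. The concentrated side is the cathode; the cell reaction moves Cr³⁺ from high to low concentration with n = 3.
Q = [Cr³⁺]_dilute/[Cr³⁺]_conc = 6.1 × 10^-5/0.0157 = 0.00389.
E = 0 − (RT/nF) ln Q = −((8.314×280)/(3×96500))(-5.551) = 0.0446 V.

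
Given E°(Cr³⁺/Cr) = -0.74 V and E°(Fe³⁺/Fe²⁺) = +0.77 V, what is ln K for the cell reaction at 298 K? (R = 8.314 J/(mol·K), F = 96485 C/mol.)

E°_cell = +0.77 − (-0.74) = 1.51 V, with n = 3 electrons transferred.
At equilibrium E = 0, so the Nernst equation gives ln K = nFE°/RT = (3)(96485)(1.51)/((8.314)(298)) = 176.41.

ln K = 176.4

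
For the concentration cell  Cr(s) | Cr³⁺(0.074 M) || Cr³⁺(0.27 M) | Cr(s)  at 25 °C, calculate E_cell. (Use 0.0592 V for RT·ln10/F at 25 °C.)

0.011 V

Both half-cells are Cr³⁺/Cr, so E°_cell = 0. The concentrated side is the cathode; the cell reaction moves Cr³⁺ from high to low concentration with n = 3.
Q = [Cr³⁺]_dilute/[Cr³⁺]_conc = 0.074/0.27 = 0.274.
E = 0 − (0.0592/3) log Q = −(0.0592/3)(-0.562) = 0.0111 V.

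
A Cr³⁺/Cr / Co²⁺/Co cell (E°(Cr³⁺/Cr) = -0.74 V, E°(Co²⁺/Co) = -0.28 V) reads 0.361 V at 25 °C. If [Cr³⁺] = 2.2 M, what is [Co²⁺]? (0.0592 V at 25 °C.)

7.7 × 10^-4 M

From the Nernst equation, log Q = n(E° − E)/0.0592 = 6(0.46 − 0.361)/0.0592 = 10.034, so Q = 1.08 × 10^10.
With Q = [Cr³⁺]^2/[Co²⁺]^3 and the known concentrations, [Co²⁺]^3 in the denominator gives [Co²⁺] = 7.7 × 10^-4 M.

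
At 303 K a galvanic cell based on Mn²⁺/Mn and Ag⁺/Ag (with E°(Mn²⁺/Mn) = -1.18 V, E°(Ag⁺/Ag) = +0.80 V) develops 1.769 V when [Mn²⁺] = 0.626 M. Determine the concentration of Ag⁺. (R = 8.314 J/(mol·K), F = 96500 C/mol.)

From the Nernst equation, ln Q = nF(E° − E)/RT = 2×96500×(1.98 − 1.769)/(8.314×303) = 16.165, so Q = 1.05 × 10^7.
With Q = [Mn²⁺]/[Ag⁺]^2 and the known concentrations, [Ag⁺]^2 in the denominator gives [Ag⁺] = 2.4 × 10^-4 M.

2.4 × 10^-4 M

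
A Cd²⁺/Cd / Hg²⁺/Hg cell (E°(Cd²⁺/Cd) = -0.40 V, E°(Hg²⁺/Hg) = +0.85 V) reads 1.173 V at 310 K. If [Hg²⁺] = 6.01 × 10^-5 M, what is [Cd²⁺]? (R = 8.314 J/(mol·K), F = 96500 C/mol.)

0.019 M

From the Nernst equation, ln Q = nF(E° − E)/RT = 2×96500×(1.25 − 1.173)/(8.314×310) = 5.766, so Q = 319.
With Q = [Cd²⁺]/[Hg²⁺] and the known concentrations, [Cd²⁺] in the numerator gives [Cd²⁺] = 0.019 M.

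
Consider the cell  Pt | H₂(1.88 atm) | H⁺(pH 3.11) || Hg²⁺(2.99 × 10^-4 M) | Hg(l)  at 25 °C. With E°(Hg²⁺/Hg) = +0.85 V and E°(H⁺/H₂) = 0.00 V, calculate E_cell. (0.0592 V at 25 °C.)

0.94 V

The Hg²⁺/Hg couple is the cathode, so E°_cell = 0.85 V; n = 2.
[H⁺] = 10^(−3.11) = 7.8 × 10^-4 M, and Q = [H⁺]^2 / ([Hg²⁺]·P(H₂)) = 0.00107.
E = E° − (0.0592/2) log Q = 0.85 − (0.0592/2)(-2.970) = 0.938 V.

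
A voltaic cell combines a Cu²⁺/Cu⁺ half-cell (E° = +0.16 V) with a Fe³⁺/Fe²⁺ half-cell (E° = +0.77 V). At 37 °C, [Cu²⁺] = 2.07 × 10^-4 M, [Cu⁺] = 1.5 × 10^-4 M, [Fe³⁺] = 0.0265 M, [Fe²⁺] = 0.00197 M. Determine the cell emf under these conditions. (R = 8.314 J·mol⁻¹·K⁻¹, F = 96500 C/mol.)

The Fe³⁺/Fe²⁺ couple has the higher reduction potential and acts as the cathode, so E°_cell = +0.77 − (+0.16) = 0.61 V.
Balancing electrons gives n = 1; the reaction quotient is Q = [Cu²⁺]·[Fe²⁺]/([Cu⁺]·[Fe³⁺]) = 0.103.
E = E° − (RT/nF) ln Q = 0.61 − (8.314×310)/(1×96500) × (-2.277) = 0.610 + 0.061 = 0.671 V.

0.671 V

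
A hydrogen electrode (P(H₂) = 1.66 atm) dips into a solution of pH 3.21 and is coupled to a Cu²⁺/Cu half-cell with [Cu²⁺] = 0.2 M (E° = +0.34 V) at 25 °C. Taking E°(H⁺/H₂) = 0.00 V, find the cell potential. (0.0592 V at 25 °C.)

0.52 V

The Cu²⁺/Cu couple is the cathode, so E°_cell = 0.34 V; n = 2.
[H⁺] = 10^(−3.21) = 6.2 × 10^-4 M, and Q = [H⁺]^2 / ([Cu²⁺]·P(H₂)) = 1.15 × 10^-6.
E = E° − (0.0592/2) log Q = 0.34 − (0.0592/2)(-5.941) = 0.516 V.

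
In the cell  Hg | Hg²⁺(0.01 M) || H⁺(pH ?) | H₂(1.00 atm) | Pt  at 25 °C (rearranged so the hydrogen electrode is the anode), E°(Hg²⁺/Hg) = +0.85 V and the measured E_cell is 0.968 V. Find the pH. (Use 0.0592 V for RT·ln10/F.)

E°_cell = 0.85 V and n = 2.
log Q = n(E° − E)/0.0592 = 2×(0.85 − 0.968)/0.0592 = -3.986.
With Q = [H⁺]^2 / ([Hg²⁺]·P(H₂)), solving for [H⁺] gives log[H⁺] = -2.993, so pH = 2.99.

pH = 2.99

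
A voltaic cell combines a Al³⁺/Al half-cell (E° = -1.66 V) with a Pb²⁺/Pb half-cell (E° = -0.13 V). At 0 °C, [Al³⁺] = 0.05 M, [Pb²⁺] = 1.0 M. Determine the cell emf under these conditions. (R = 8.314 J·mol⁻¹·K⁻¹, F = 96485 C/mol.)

1.55 V

The Pb²⁺/Pb couple has the higher reduction potential and acts as the cathode, so E°_cell = -0.13 − (-1.66) = 1.53 V.
Balancing electrons gives n = 6; the reaction quotient is Q = [Al³⁺]^2/[Pb²⁺]^3 = 0.00250.
E = E° − (RT/nF) ln Q = 1.53 − (8.314×273)/(6×96485) × (-5.991) = 1.530 + 0.023 = 1.553 V.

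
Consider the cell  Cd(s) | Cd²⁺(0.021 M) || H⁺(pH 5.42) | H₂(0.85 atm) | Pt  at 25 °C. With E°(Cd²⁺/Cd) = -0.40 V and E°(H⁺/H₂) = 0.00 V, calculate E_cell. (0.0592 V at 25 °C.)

The hydrogen couple is the cathode, so E°_cell = 0.40 V; n = 2.
[H⁺] = 10^(−5.42) = 3.8 × 10^-6 M, and Q = [Cd²⁺]·P(H₂) / [H⁺]^2 = 1.23 × 10^9.
E = E° − (0.0592/2) log Q = 0.40 − (0.0592/2)(9.092) = 0.131 V.

0.13 V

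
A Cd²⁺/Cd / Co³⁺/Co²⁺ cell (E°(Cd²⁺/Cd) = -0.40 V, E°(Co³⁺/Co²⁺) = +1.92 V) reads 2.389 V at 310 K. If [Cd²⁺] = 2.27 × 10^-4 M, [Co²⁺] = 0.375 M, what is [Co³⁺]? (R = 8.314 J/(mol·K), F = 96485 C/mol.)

0.075 M

From the Nernst equation, ln Q = nF(E° − E)/RT = 2×96485×(2.32 − 2.389)/(8.314×310) = -5.166, so Q = 0.00571.
With Q = [Cd²⁺]·[Co²⁺]^2/[Co³⁺]^2 and the known concentrations, [Co³⁺]^2 in the denominator gives [Co³⁺] = 0.075 M.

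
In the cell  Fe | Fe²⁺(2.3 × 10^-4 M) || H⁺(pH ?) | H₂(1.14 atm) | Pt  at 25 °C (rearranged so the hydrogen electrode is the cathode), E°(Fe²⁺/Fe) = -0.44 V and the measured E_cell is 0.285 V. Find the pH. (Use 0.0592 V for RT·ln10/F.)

E°_cell = 0.44 V and n = 2.
log Q = n(E° − E)/0.0592 = 2×(0.44 − 0.285)/0.0592 = 5.236.
With Q = [Fe²⁺]·P(H₂) / [H⁺]^2, solving for [H⁺] gives log[H⁺] = -4.409, so pH = 4.41.

pH = 4.41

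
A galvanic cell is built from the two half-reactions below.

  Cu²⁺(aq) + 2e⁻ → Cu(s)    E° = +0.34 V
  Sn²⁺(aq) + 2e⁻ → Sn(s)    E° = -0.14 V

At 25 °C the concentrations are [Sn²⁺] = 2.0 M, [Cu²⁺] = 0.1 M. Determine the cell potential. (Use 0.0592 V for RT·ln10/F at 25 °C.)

The Cu²⁺/Cu couple has the higher reduction potential and acts as the cathode, so E°_cell = +0.34 − (-0.14) = 0.48 V.
Balancing electrons gives n = 2; the reaction quotient is Q = [Sn²⁺]/[Cu²⁺] = 20.0.
At 25 °C, E = E° − (0.0592/n) log Q = 0.48 − (0.0592/2)(1.301) = 0.480 − 0.039 = 0.441 V.

0.441 V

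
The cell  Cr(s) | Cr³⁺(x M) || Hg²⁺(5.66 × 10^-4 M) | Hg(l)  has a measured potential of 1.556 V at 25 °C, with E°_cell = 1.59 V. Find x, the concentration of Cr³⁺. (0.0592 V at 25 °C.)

7.1 × 10^-4 M

From the Nernst equation, log Q = n(E° − E)/0.0592 = 6(1.59 − 1.556)/0.0592 = 3.446, so Q = 2790.
With Q = [Cr³⁺]^2/[Hg²⁺]^3 and the known concentrations, [Cr³⁺]^2 in the numerator gives [Cr³⁺] = 7.1 × 10^-4 M.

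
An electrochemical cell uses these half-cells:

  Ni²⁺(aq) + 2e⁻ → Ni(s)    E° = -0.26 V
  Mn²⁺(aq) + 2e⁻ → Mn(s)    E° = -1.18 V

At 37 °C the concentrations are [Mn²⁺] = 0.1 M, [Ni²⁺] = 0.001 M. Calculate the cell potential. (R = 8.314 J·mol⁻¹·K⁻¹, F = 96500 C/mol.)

The Ni²⁺/Ni couple has the higher reduction potential and acts as the cathode, so E°_cell = -0.26 − (-1.18) = 0.92 V.
Balancing electrons gives n = 2; the reaction quotient is Q = [Mn²⁺]/[Ni²⁺] = 100.
E = E° − (RT/nF) ln Q = 0.92 − (8.314×310)/(2×96500) × (4.605) = 0.920 − 0.061 = 0.859 V.

0.859 V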